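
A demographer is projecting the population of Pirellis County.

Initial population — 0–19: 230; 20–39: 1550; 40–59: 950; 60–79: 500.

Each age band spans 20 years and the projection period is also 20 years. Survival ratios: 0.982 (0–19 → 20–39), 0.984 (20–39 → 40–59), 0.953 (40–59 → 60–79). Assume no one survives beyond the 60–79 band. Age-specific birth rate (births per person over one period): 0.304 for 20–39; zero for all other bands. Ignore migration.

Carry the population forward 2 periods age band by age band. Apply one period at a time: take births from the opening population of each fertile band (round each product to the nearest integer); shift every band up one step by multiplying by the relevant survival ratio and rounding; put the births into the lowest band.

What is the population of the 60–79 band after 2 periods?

1453

Let band 1 be 0–19 through band 4 = 60–79.
Period 1.
Births: 1550 × 0.304 = 471
Band 2: 230 × 0.982 = 226
Band 3: 1550 × 0.984 = 1525
Band 4: 950 × 0.953 = 905
Giving 471 / 226 / 1525 / 905.
Period 2.
Births: 226 × 0.304 = 69
Band 2: 471 × 0.982 = 463
Band 3: 226 × 0.984 = 222
Band 4: 1525 × 0.953 = 1453
Giving 69 / 463 / 222 / 1453.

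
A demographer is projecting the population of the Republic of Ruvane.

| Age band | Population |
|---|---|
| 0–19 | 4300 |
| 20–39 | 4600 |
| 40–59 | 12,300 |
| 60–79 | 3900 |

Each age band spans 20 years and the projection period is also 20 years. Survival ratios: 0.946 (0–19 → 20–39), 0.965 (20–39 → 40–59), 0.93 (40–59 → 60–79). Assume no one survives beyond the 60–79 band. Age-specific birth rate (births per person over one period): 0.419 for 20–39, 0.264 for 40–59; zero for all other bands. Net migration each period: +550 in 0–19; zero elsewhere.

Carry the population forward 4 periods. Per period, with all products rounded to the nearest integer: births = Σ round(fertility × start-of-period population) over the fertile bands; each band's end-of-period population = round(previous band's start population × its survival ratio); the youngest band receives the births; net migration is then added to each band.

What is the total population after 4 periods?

14921

After projecting period 1:
Births: 4600 × 0.419 = 1927 ; 12300 × 0.264 = 3247 → 5174
20–39: 4300 × 0.946 = 4068
40–59: 4600 × 0.965 = 4439
60–79: 12300 × 0.93 = 11439
Net migration: 0–19 + 550 → 5724
→ [5724, 4068, 4439, 11439]
After projecting period 2:
Births: 4068 × 0.419 = 1704 ; 4439 × 0.264 = 1172 → 2876
20–39: 5724 × 0.946 = 5415
40–59: 4068 × 0.965 = 3926
60–79: 4439 × 0.93 = 4128
Net migration: 0–19 + 550 → 3426
→ [3426, 5415, 3926, 4128]
After projecting period 3:
Births: 5415 × 0.419 = 2269 ; 3926 × 0.264 = 1036 → 3305
20–39: 3426 × 0.946 = 3241
40–59: 5415 × 0.965 = 5225
60–79: 3926 × 0.93 = 3651
Net migration: 0–19 + 550 → 3855
→ [3855, 3241, 5225, 3651]
After projecting period 4:
Births: 3241 × 0.419 = 1358 ; 5225 × 0.264 = 1379 → 2737
20–39: 3855 × 0.946 = 3647
40–59: 3241 × 0.965 = 3128
60–79: 5225 × 0.93 = 4859
Net migration: 0–19 + 550 → 3287
→ [3287, 3647, 3128, 4859]
Total after period 4: 3287 + 3647 + 3128 + 4859 = 14921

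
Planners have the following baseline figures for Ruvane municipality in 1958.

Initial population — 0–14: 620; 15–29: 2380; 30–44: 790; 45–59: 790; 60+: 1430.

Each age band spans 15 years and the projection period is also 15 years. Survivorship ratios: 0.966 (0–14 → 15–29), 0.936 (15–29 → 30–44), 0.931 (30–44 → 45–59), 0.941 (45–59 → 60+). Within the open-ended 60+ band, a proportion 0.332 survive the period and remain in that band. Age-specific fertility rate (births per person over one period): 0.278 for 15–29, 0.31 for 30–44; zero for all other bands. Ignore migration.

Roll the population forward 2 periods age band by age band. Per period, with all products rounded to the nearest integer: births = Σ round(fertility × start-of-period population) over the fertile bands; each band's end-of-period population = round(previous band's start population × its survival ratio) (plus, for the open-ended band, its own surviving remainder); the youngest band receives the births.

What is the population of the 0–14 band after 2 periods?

Period 1.
Births: 2380 × 0.278 = 662 ; 790 × 0.31 = 245 → total 907
15–29: 620 × 0.966 = 599
30–44: 2380 × 0.936 = 2228
45–59: 790 × 0.931 = 735
60+: 790 × 0.941 + 1430 × 0.332 = 743 + 475 = 1218
Giving 907 / 599 / 2228 / 735 / 1218.
Period 2.
Births: 599 × 0.278 = 167 ; 2228 × 0.31 = 691 → total 858
15–29: 907 × 0.966 = 876
30–44: 599 × 0.936 = 561
45–59: 2228 × 0.931 = 2074
60+: 735 × 0.941 + 1218 × 0.332 = 692 + 404 = 1096
Giving 858 / 876 / 561 / 2074 / 1096.

858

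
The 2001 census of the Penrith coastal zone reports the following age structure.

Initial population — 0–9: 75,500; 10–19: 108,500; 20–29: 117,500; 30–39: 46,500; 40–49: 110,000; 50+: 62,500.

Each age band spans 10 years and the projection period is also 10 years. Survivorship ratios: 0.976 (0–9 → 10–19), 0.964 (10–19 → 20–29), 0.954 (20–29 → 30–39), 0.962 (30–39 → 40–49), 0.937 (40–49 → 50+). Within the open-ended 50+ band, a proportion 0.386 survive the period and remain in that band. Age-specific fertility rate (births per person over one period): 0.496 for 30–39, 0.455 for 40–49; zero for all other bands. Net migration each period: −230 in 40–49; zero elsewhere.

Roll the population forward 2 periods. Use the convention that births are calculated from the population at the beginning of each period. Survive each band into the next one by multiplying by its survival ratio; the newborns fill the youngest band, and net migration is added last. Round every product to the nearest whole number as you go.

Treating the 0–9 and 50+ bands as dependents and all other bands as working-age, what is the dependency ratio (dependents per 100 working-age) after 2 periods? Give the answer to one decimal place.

47.6

Period 1.
Births: 46500 × 0.496 = 23064  |  110000 × 0.455 = 50050 → total 73114
10–19: 75500 × 0.976 = 73688
20–29: 108500 × 0.964 = 104594
30–39: 117500 × 0.954 = 112095
40–49: 46500 × 0.962 = 44733
50+: 110000 × 0.937 + 62500 × 0.386 = 103070 + 24125 = 127195
Net migration: 40–49 − 230 → 44503
Giving 73114 / 73688 / 104594 / 112095 / 44503 / 127195.
Period 2.
Births: 112095 × 0.496 = 55599  |  44503 × 0.455 = 20249 → total 75848
10–19: 73114 × 0.976 = 71359
20–29: 73688 × 0.964 = 71035
30–39: 104594 × 0.954 = 99783
40–49: 112095 × 0.962 = 107835
50+: 44503 × 0.937 + 127195 × 0.386 = 41699 + 49097 = 90796
Net migration: 40–49 − 230 → 107605
Giving 75848 / 71359 / 71035 / 99783 / 107605 / 90796.
Dependents (band 0–9 + band 50+) = 75848 + 90796 = 166644; working-age = 349782; ratio = 166644/349782 × 100 = 47.6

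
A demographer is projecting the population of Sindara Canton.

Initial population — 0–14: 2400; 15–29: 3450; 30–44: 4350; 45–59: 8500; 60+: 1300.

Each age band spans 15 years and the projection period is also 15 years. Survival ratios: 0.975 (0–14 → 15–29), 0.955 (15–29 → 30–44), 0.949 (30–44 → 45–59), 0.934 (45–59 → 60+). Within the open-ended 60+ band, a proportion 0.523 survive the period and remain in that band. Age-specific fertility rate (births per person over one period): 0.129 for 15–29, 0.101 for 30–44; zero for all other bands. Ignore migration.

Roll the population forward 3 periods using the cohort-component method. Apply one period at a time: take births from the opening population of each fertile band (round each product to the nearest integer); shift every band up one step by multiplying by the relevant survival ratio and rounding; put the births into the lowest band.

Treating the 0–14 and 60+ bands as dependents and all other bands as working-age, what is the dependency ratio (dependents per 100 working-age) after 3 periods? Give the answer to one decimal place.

214.2

Period 1:
Births: 3450 × 0.129 = 445 ; 4350 × 0.101 = 439 ⇒ total 884
15–29: 2400 × 0.975 = 2340
30–44: 3450 × 0.955 = 3295
45–59: 4350 × 0.949 = 4128
60+: 8500 × 0.934 + 1300 × 0.523 = 7939 + 680 = 8619
→ [884, 2340, 3295, 4128, 8619]
Period 2:
Births: 2340 × 0.129 = 302 ; 3295 × 0.101 = 333 ⇒ total 635
15–29: 884 × 0.975 = 862
30–44: 2340 × 0.955 = 2235
45–59: 3295 × 0.949 = 3127
60+: 4128 × 0.934 + 8619 × 0.523 = 3856 + 4508 = 8364
→ [635, 862, 2235, 3127, 8364]
Period 3:
Births: 862 × 0.129 = 111 ; 2235 × 0.101 = 226 ⇒ total 337
15–29: 635 × 0.975 = 619
30–44: 862 × 0.955 = 823
45–59: 2235 × 0.949 = 2121
60+: 3127 × 0.934 + 8364 × 0.523 = 2921 + 4374 = 7295
→ [337, 619, 823, 2121, 7295]
Dependents (band 0–14 + band 60+) = 337 + 7295 = 7632; working-age = 3563; ratio = 7632/3563 × 100 = 214.2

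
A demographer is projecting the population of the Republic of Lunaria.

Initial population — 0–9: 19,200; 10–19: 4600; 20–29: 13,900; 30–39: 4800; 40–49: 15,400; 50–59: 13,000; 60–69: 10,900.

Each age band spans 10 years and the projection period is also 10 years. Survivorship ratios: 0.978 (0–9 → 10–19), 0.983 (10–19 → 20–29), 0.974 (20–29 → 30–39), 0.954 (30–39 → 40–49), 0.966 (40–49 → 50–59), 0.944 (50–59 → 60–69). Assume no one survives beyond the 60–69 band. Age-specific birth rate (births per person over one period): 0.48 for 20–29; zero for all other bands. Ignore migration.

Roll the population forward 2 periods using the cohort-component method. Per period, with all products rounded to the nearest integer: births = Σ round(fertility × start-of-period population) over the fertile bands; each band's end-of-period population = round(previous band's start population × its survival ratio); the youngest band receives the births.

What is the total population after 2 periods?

62941

Call the groups 1 to 7, youngest first.
— Period 1 —
Births: 13900 × 0.48 = 6672
Group 2: 19200 × 0.978 = 18778
Group 3: 4600 × 0.983 = 4522
Group 4: 13900 × 0.974 = 13539
Group 5: 4800 × 0.954 = 4579
Group 6: 15400 × 0.966 = 14876
Group 7: 13000 × 0.944 = 12272
→ [6672, 18778, 4522, 13539, 4579, 14876, 12272]
— Period 2 —
Births: 4522 × 0.48 = 2171
Group 2: 6672 × 0.978 = 6525
Group 3: 18778 × 0.983 = 18459
Group 4: 4522 × 0.974 = 4404
Group 5: 13539 × 0.954 = 12916
Group 6: 4579 × 0.966 = 4423
Group 7: 14876 × 0.944 = 14043
→ [2171, 6525, 18459, 4404, 12916, 4423, 14043]
Total after period 2: 2171 + 6525 + 18459 + 4404 + 12916 + 4423 + 14043 = 62941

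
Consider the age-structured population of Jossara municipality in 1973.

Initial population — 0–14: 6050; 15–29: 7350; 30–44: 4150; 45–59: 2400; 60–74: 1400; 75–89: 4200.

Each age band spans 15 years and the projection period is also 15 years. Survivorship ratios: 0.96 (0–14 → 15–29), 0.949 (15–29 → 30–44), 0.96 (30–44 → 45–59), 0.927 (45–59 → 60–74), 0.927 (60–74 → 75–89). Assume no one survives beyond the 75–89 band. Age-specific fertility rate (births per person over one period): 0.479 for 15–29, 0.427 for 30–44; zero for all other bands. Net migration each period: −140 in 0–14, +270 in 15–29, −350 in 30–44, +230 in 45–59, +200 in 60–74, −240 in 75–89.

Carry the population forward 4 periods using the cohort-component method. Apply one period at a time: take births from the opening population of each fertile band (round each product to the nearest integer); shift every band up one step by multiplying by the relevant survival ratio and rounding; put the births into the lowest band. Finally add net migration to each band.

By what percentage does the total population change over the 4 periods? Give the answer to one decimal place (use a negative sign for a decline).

Period 1:
Births: 7350 * 0.479 = 3521 ; 4150 * 0.427 = 1772 — total 5293
15–29: 6050 * 0.96 = 5808
30–44: 7350 * 0.949 = 6975
45–59: 4150 * 0.96 = 3984
60–74: 2400 * 0.927 = 2225
75–89: 1400 * 0.927 = 1298
Net migration: 0–14 − 140 → 5153; 15–29 + 270 → 6078; 30–44 − 350 → 6625; 45–59 + 230 → 4214; 60–74 + 200 → 2425; 75–89 − 240 → 1058
→ [5153, 6078, 6625, 4214, 2425, 1058]
Period 2:
Births: 6078 * 0.479 = 2911 ; 6625 * 0.427 = 2829 — total 5740
15–29: 5153 * 0.96 = 4947
30–44: 6078 * 0.949 = 5768
45–59: 6625 * 0.96 = 6360
60–74: 4214 * 0.927 = 3906
75–89: 2425 * 0.927 = 2248
Net migration: 0–14 − 140 → 5600; 15–29 + 270 → 5217; 30–44 − 350 → 5418; 45–59 + 230 → 6590; 60–74 + 200 → 4106; 75–89 − 240 → 2008
→ [5600, 5217, 5418, 6590, 4106, 2008]
Period 3:
Births: 5217 * 0.479 = 2499 ; 5418 * 0.427 = 2313 — total 4812
15–29: 5600 * 0.96 = 5376
30–44: 5217 * 0.949 = 4951
45–59: 5418 * 0.96 = 5201
60–74: 6590 * 0.927 = 6109
75–89: 4106 * 0.927 = 3806
Net migration: 0–14 − 140 → 4672; 15–29 + 270 → 5646; 30–44 − 350 → 4601; 45–59 + 230 → 5431; 60–74 + 200 → 6309; 75–89 − 240 → 3566
→ [4672, 5646, 4601, 5431, 6309, 3566]
Period 4:
Births: 5646 * 0.479 = 2704 ; 4601 * 0.427 = 1965 — total 4669
15–29: 4672 * 0.96 = 4485
30–44: 5646 * 0.949 = 5358
45–59: 4601 * 0.96 = 4417
60–74: 5431 * 0.927 = 5035
75–89: 6309 * 0.927 = 5848
Net migration: 0–14 − 140 → 4529; 15–29 + 270 → 4755; 30–44 − 350 → 5008; 45–59 + 230 → 4647; 60–74 + 200 → 5235; 75–89 − 240 → 5608
→ [4529, 4755, 5008, 4647, 5235, 5608]
Total: 25550 → 29782; change = 4232; percentage change = 16.6%

16.6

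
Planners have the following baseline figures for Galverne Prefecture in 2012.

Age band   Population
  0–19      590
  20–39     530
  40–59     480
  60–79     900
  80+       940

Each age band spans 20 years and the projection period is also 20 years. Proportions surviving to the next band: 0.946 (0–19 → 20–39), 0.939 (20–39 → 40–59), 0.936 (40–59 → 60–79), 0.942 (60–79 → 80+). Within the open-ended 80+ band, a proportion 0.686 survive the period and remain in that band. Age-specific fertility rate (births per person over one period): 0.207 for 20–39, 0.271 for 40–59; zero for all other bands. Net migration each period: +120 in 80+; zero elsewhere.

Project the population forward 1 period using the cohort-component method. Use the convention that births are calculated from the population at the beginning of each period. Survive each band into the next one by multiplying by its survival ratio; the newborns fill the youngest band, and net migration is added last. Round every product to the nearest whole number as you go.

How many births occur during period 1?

[period 1]
Births: 530 * 0.207 = 110, 480 * 0.271 = 130 — total 240
20–39: 590 * 0.946 = 558
40–59: 530 * 0.939 = 498
60–79: 480 * 0.936 = 449
80+: 900 * 0.942 + 940 * 0.686 = 848 + 645 = 1493
Net migration: 80+ + 120 → 1613
End of period: [240, 558, 498, 449, 1613]

240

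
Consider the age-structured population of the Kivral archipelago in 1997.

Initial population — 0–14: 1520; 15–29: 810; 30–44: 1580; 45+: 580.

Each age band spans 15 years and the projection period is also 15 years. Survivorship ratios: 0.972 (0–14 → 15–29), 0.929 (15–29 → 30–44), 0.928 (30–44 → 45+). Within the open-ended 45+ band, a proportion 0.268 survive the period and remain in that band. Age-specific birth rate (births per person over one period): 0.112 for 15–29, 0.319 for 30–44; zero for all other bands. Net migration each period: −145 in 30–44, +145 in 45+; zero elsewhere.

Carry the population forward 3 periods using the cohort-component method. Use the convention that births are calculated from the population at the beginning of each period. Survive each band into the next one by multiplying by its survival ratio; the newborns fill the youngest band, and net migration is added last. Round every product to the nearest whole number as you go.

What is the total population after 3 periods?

2798

Let group 1 be 0–14 through group 4 = 45+.
Period 1.
Births: 810 × 0.112 = 91  |  1580 × 0.319 = 504 → total 595
Group 2: 1520 × 0.972 = 1477
Group 3: 810 × 0.929 = 752
Group 4: 1580 × 0.928 + 580 × 0.268 = 1466 + 155 = 1621
Net migration: Group 3 − 145 → 607; Group 4 + 145 → 1766
End of period: [595, 1477, 607, 1766]
Period 2.
Births: 1477 × 0.112 = 165  |  607 × 0.319 = 194 → total 359
Group 2: 595 × 0.972 = 578
Group 3: 1477 × 0.929 = 1372
Group 4: 607 × 0.928 + 1766 × 0.268 = 563 + 473 = 1036
Net migration: Group 3 − 145 → 1227; Group 4 + 145 → 1181
End of period: [359, 578, 1227, 1181]
Period 3.
Births: 578 × 0.112 = 65  |  1227 × 0.319 = 391 → total 456
Group 2: 359 × 0.972 = 349
Group 3: 578 × 0.929 = 537
Group 4: 1227 × 0.928 + 1181 × 0.268 = 1139 + 317 = 1456
Net migration: Group 3 − 145 → 392; Group 4 + 145 → 1601
End of period: [456, 349, 392, 1601]
Total after period 3: 456 + 349 + 392 + 1601 = 2798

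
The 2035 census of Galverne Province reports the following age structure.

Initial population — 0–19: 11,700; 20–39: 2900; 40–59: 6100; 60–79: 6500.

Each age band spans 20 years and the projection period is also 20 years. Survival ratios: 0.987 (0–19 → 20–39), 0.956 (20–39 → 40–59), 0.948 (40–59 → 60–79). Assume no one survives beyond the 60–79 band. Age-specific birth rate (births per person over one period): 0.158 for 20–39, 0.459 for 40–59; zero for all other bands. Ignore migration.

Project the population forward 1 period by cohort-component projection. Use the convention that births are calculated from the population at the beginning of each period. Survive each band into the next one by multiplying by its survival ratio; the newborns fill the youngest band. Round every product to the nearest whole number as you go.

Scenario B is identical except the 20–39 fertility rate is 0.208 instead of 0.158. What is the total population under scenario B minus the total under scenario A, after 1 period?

145

Period 1:
Births: 2900 × 0.158 = 458, 6100 × 0.459 = 2800 → 3258
20–39: 11700 × 0.987 = 11548
40–59: 2900 × 0.956 = 2772
60–79: 6100 × 0.948 = 5783
Population now: 0–19=3258, 20–39=11548, 40–59=2772, 60–79=5783
Scenario A total after 1 period: 23361
Scenario B projection —
Period 1:
Births: 2900 × 0.208 = 603, 6100 × 0.459 = 2800 → 3403
20–39: 11700 × 0.987 = 11548
40–59: 2900 × 0.956 = 2772
60–79: 6100 × 0.948 = 5783
Population now: 0–19=3403, 20–39=11548, 40–59=2772, 60–79=5783
Scenario B total after 1 period: 23506
Difference B − A = 23506 − 23361 = 145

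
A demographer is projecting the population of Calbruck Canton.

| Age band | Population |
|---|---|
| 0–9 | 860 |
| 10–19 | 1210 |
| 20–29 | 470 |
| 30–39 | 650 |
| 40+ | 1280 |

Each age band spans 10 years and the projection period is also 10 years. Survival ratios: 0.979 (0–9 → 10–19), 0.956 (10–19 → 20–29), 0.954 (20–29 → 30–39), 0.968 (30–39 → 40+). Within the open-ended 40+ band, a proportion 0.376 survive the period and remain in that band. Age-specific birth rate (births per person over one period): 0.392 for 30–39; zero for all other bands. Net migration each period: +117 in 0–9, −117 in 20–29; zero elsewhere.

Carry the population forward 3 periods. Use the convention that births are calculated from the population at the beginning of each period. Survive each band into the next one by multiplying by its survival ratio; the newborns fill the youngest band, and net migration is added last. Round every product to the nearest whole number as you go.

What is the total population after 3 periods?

Let band 1 be 0–9 through band 5 = 40+.
After projecting period 1:
Births: 650 * 0.392 = 255
Band 2: 860 * 0.979 = 842
Band 3: 1210 * 0.956 = 1157
Band 4: 470 * 0.954 = 448
Band 5: 650 * 0.968 + 1280 * 0.376 = 629 + 481 = 1110
Net migration: Band 1 + 117 → 372; Band 3 − 117 → 1040
→ [372, 842, 1040, 448, 1110]
After projecting period 2:
Births: 448 * 0.392 = 176
Band 2: 372 * 0.979 = 364
Band 3: 842 * 0.956 = 805
Band 4: 1040 * 0.954 = 992
Band 5: 448 * 0.968 + 1110 * 0.376 = 434 + 417 = 851
Net migration: Band 1 + 117 → 293; Band 3 − 117 → 688
→ [293, 364, 688, 992, 851]
After projecting period 3:
Births: 992 * 0.392 = 389
Band 2: 293 * 0.979 = 287
Band 3: 364 * 0.956 = 348
Band 4: 688 * 0.954 = 656
Band 5: 992 * 0.968 + 851 * 0.376 = 960 + 320 = 1280
Net migration: Band 1 + 117 → 506; Band 3 − 117 → 231
→ [506, 287, 231, 656, 1280]
Total after period 3: 506 + 287 + 231 + 656 + 1280 = 2960

2960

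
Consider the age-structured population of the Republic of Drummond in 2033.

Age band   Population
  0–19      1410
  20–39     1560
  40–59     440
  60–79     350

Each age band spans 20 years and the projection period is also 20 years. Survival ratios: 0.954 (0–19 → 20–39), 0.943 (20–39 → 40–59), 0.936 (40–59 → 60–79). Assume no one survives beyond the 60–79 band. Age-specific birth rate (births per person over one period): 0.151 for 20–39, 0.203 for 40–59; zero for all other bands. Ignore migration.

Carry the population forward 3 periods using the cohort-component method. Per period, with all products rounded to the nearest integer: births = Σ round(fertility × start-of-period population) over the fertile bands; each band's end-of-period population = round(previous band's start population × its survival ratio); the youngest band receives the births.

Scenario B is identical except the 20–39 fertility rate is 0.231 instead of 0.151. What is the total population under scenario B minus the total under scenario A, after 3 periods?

267

Numbering the groups 1..4 from youngest to oldest:
[period 1]
Births: 1560 × 0.151 = 236 ; 440 × 0.203 = 89 — total 325
Group 2: 1410 × 0.954 = 1345
Group 3: 1560 × 0.943 = 1471
Group 4: 440 × 0.936 = 412
Population now: 0–19=325, 20–39=1345, 40–59=1471, 60–79=412
[period 2]
Births: 1345 × 0.151 = 203 ; 1471 × 0.203 = 299 — total 502
Group 2: 325 × 0.954 = 310
Group 3: 1345 × 0.943 = 1268
Group 4: 1471 × 0.936 = 1377
Population now: 0–19=502, 20–39=310, 40–59=1268, 60–79=1377
[period 3]
Births: 310 × 0.151 = 47 ; 1268 × 0.203 = 257 — total 304
Group 2: 502 × 0.954 = 479
Group 3: 310 × 0.943 = 292
Group 4: 1268 × 0.936 = 1187
Population now: 0–19=304, 20–39=479, 40–59=292, 60–79=1187
Scenario A total after 3 periods: 2262
Scenario B projection —
[period 1]
Births: 1560 × 0.231 = 360 ; 440 × 0.203 = 89 — total 449
Group 2: 1410 × 0.954 = 1345
Group 3: 1560 × 0.943 = 1471
Group 4: 440 × 0.936 = 412
Population now: 0–19=449, 20–39=1345, 40–59=1471, 60–79=412
[period 2]
Births: 1345 × 0.231 = 311 ; 1471 × 0.203 = 299 — total 610
Group 2: 449 × 0.954 = 428
Group 3: 1345 × 0.943 = 1268
Group 4: 1471 × 0.936 = 1377
Population now: 0–19=610, 20–39=428, 40–59=1268, 60–79=1377
[period 3]
Births: 428 × 0.231 = 99 ; 1268 × 0.203 = 257 — total 356
Group 2: 610 × 0.954 = 582
Group 3: 428 × 0.943 = 404
Group 4: 1268 × 0.936 = 1187
Population now: 0–19=356, 20–39=582, 40–59=404, 60–79=1187
Scenario B total after 3 periods: 2529
Difference B − A = 2529 − 2262 = 267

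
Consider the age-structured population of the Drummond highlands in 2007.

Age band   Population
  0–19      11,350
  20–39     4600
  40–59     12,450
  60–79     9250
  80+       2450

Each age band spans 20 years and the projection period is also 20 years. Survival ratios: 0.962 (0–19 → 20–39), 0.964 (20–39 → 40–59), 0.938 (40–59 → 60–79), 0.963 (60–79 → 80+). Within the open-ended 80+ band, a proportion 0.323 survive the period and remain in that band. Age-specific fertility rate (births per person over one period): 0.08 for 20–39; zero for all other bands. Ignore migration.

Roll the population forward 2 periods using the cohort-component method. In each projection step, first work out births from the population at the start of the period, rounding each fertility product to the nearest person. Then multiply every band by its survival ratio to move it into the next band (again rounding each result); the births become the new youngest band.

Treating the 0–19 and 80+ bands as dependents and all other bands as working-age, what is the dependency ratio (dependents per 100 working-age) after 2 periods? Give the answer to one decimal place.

Period 1:
Births: 4600 × 0.08 = 368
20–39: 11350 × 0.962 = 10919
40–59: 4600 × 0.964 = 4434
60–79: 12450 × 0.938 = 11678
80+: 9250 × 0.963 + 2450 × 0.323 = 8908 + 791 = 9699
Giving 368 / 10919 / 4434 / 11678 / 9699.
Period 2:
Births: 10919 × 0.08 = 874
20–39: 368 × 0.962 = 354
40–59: 10919 × 0.964 = 10526
60–79: 4434 × 0.938 = 4159
80+: 11678 × 0.963 + 9699 × 0.323 = 11246 + 3133 = 14379
Giving 874 / 354 / 10526 / 4159 / 14379.
Dependents (band 0–19 + band 80+) = 874 + 14379 = 15253; working-age = 15039; ratio = 15253/15039 × 100 = 101.4

101.4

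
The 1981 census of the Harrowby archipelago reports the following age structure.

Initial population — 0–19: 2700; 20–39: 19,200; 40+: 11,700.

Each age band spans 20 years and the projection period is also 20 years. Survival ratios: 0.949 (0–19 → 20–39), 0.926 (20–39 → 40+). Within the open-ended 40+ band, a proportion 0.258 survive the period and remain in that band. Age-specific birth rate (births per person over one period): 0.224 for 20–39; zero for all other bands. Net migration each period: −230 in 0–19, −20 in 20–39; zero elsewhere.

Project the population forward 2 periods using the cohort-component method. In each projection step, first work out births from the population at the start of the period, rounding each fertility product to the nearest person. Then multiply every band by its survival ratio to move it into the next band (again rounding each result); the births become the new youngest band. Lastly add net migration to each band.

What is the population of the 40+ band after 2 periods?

After projecting period 1:
Births: 19200 * 0.224 = 4301
20–39: 2700 * 0.949 = 2562
40+: 19200 * 0.926 + 11700 * 0.258 = 17779 + 3019 = 20798
Net migration: 0–19 − 230 → 4071; 20–39 − 20 → 2542
Giving 4071 / 2542 / 20798.
After projecting period 2:
Births: 2542 * 0.224 = 569
20–39: 4071 * 0.949 = 3863
40+: 2542 * 0.926 + 20798 * 0.258 = 2354 + 5366 = 7720
Net migration: 0–19 − 230 → 339; 20–39 − 20 → 3843
Giving 339 / 3843 / 7720.

7720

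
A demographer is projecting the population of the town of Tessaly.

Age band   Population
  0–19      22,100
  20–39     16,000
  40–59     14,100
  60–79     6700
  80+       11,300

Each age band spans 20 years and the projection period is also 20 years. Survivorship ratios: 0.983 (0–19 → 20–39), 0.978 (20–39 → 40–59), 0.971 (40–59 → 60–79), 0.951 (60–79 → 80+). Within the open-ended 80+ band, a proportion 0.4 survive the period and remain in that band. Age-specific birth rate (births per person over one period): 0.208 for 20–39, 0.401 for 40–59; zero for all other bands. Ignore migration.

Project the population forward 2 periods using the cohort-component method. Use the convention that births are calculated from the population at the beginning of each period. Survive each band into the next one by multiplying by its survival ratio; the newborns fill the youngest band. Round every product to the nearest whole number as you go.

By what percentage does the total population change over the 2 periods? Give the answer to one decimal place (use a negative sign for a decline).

4.6

Numbering the groups 1..5 from youngest to oldest:
Period 1.
Births: 16000 * 0.208 = 3328 ; 14100 * 0.401 = 5654 — total 8982
Group 2: 22100 * 0.983 = 21724
Group 3: 16000 * 0.978 = 15648
Group 4: 14100 * 0.971 = 13691
Group 5: 6700 * 0.951 + 11300 * 0.4 = 6372 + 4520 = 10892
Population now: 0–19=8982, 20–39=21724, 40–59=15648, 60–79=13691, 80+=10892
Period 2.
Births: 21724 * 0.208 = 4519 ; 15648 * 0.401 = 6275 — total 10794
Group 2: 8982 * 0.983 = 8829
Group 3: 21724 * 0.978 = 21246
Group 4: 15648 * 0.971 = 15194
Group 5: 13691 * 0.951 + 10892 * 0.4 = 13020 + 4357 = 17377
Population now: 0–19=10794, 20–39=8829, 40–59=21246, 60–79=15194, 80+=17377
Total: 70200 → 73440; change = 3240; percentage change = 4.6%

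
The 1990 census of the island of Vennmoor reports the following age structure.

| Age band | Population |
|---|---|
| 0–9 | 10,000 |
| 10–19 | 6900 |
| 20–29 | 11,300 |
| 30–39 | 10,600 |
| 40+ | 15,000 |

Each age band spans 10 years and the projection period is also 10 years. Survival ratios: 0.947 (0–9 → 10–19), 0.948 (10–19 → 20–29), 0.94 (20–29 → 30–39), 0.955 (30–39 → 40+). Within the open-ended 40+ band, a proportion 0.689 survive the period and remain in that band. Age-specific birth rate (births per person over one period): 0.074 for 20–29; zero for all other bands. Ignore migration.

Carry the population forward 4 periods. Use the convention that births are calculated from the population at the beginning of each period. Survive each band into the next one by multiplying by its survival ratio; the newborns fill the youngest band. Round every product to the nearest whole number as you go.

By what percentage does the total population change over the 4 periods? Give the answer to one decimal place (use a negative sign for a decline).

-52.7

Numbering the groups 1..5 from youngest to oldest:
After projecting period 1:
Births: 11300 × 0.074 = 836
Group 2: 10000 × 0.947 = 9470
Group 3: 6900 × 0.948 = 6541
Group 4: 11300 × 0.94 = 10622
Group 5: 10600 × 0.955 + 15000 × 0.689 = 10123 + 10335 = 20458
→ [836, 9470, 6541, 10622, 20458]
After projecting period 2:
Births: 6541 × 0.074 = 484
Group 2: 836 × 0.947 = 792
Group 3: 9470 × 0.948 = 8978
Group 4: 6541 × 0.94 = 6149
Group 5: 10622 × 0.955 + 20458 × 0.689 = 10144 + 14096 = 24240
→ [484, 792, 8978, 6149, 24240]
After projecting period 3:
Births: 8978 × 0.074 = 664
Group 2: 484 × 0.947 = 458
Group 3: 792 × 0.948 = 751
Group 4: 8978 × 0.94 = 8439
Group 5: 6149 × 0.955 + 24240 × 0.689 = 5872 + 16701 = 22573
→ [664, 458, 751, 8439, 22573]
After projecting period 4:
Births: 751 × 0.074 = 56
Group 2: 664 × 0.947 = 629
Group 3: 458 × 0.948 = 434
Group 4: 751 × 0.94 = 706
Group 5: 8439 × 0.955 + 22573 × 0.689 = 8059 + 15553 = 23612
→ [56, 629, 434, 706, 23612]
Total: 53800 → 25437; change = -28363; percentage change = -52.7%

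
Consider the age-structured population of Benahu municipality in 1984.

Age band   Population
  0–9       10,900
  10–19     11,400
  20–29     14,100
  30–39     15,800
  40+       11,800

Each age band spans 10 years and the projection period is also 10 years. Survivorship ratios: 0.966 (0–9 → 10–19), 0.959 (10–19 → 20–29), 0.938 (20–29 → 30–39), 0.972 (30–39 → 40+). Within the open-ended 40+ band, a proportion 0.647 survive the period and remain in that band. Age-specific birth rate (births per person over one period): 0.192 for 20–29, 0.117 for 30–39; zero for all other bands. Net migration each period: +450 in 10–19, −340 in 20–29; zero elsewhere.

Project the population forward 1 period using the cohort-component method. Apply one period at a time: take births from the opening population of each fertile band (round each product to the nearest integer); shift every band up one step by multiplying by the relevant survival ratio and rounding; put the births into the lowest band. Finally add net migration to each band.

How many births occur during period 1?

4556

(Bands numbered youngest = 1 to oldest = 5.)
After projecting period 1:
Births: 14100 × 0.192 = 2707  |  15800 × 0.117 = 1849 → total 4556
Band 2: 10900 × 0.966 = 10529
Band 3: 11400 × 0.959 = 10933
Band 4: 14100 × 0.938 = 13226
Band 5: 15800 × 0.972 + 11800 × 0.647 = 15358 + 7635 = 22993
Net migration: Band 2 + 450 → 10979; Band 3 − 340 → 10593
Population now: 0–9=4556, 10–19=10979, 20–29=10593, 30–39=13226, 40+=22993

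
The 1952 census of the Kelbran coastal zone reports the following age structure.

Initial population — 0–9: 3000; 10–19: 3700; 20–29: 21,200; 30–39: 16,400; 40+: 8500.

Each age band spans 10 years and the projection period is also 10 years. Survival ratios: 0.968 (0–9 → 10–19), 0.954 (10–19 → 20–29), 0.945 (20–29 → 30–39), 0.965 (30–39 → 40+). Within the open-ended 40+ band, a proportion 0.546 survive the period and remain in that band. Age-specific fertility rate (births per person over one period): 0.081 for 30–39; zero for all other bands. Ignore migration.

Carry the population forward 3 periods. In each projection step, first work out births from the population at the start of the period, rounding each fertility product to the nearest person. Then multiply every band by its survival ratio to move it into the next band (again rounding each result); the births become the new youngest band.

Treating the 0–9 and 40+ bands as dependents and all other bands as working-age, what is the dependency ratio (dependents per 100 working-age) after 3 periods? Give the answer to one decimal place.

Period 1:
Births: 16400 * 0.081 = 1328
10–19: 3000 * 0.968 = 2904
20–29: 3700 * 0.954 = 3530
30–39: 21200 * 0.945 = 20034
40+: 16400 * 0.965 + 8500 * 0.546 = 15826 + 4641 = 20467
→ [1328, 2904, 3530, 20034, 20467]
Period 2:
Births: 20034 * 0.081 = 1623
10–19: 1328 * 0.968 = 1286
20–29: 2904 * 0.954 = 2770
30–39: 3530 * 0.945 = 3336
40+: 20034 * 0.965 + 20467 * 0.546 = 19333 + 11175 = 30508
→ [1623, 1286, 2770, 3336, 30508]
Period 3:
Births: 3336 * 0.081 = 270
10–19: 1623 * 0.968 = 1571
20–29: 1286 * 0.954 = 1227
30–39: 2770 * 0.945 = 2618
40+: 3336 * 0.965 + 30508 * 0.546 = 3219 + 16657 = 19876
→ [270, 1571, 1227, 2618, 19876]
Dependents (band 0–9 + band 40+) = 270 + 19876 = 20146; working-age = 5416; ratio = 20146/5416 × 100 = 372.0

372.0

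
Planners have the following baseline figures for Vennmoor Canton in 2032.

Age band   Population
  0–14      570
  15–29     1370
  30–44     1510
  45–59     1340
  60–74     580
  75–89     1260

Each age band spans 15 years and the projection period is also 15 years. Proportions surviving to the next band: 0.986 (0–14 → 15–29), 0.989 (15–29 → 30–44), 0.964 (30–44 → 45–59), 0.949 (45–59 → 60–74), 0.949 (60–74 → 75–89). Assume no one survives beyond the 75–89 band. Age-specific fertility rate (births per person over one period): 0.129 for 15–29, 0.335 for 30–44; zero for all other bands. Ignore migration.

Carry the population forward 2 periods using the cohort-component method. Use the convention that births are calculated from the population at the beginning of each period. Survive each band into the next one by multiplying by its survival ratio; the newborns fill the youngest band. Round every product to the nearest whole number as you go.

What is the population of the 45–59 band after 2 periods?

1306

After projecting period 1:
Births: 1370 * 0.129 = 177  |  1510 * 0.335 = 506 → 683
15–29: 570 * 0.986 = 562
30–44: 1370 * 0.989 = 1355
45–59: 1510 * 0.964 = 1456
60–74: 1340 * 0.949 = 1272
75–89: 580 * 0.949 = 550
→ [683, 562, 1355, 1456, 1272, 550]
After projecting period 2:
Births: 562 * 0.129 = 72  |  1355 * 0.335 = 454 → 526
15–29: 683 * 0.986 = 673
30–44: 562 * 0.989 = 556
45–59: 1355 * 0.964 = 1306
60–74: 1456 * 0.949 = 1382
75–89: 1272 * 0.949 = 1207
→ [526, 673, 556, 1306, 1382, 1207]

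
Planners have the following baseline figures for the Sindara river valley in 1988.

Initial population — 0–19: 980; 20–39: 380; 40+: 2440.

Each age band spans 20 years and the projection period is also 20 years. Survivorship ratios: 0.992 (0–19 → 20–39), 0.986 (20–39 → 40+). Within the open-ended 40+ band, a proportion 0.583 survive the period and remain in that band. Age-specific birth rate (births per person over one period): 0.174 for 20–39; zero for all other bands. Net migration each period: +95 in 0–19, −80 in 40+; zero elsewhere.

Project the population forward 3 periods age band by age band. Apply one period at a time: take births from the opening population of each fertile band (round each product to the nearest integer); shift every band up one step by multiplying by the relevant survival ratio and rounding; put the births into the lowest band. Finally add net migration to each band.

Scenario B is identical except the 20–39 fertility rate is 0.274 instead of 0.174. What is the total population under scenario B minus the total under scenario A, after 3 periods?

[period 1]
Births: 380 × 0.174 = 66
20–39: 980 × 0.992 = 972
40+: 380 × 0.986 + 2440 × 0.583 = 375 + 1423 = 1798
Net migration: 0–19 + 95 → 161; 40+ − 80 → 1718
End of period: [161, 972, 1718]
[period 2]
Births: 972 × 0.174 = 169
20–39: 161 × 0.992 = 160
40+: 972 × 0.986 + 1718 × 0.583 = 958 + 1002 = 1960
Net migration: 0–19 + 95 → 264; 40+ − 80 → 1880
End of period: [264, 160, 1880]
[period 3]
Births: 160 × 0.174 = 28
20–39: 264 × 0.992 = 262
40+: 160 × 0.986 + 1880 × 0.583 = 158 + 1096 = 1254
Net migration: 0–19 + 95 → 123; 40+ − 80 → 1174
End of period: [123, 262, 1174]
Scenario A total after 3 periods: 1559
Scenario B projection —
[period 1]
Births: 380 × 0.274 = 104
20–39: 980 × 0.992 = 972
40+: 380 × 0.986 + 2440 × 0.583 = 375 + 1423 = 1798
Net migration: 0–19 + 95 → 199; 40+ − 80 → 1718
End of period: [199, 972, 1718]
[period 2]
Births: 972 × 0.274 = 266
20–39: 199 × 0.992 = 197
40+: 972 × 0.986 + 1718 × 0.583 = 958 + 1002 = 1960
Net migration: 0–19 + 95 → 361; 40+ − 80 → 1880
End of period: [361, 197, 1880]
[period 3]
Births: 197 × 0.274 = 54
20–39: 361 × 0.992 = 358
40+: 197 × 0.986 + 1880 × 0.583 = 194 + 1096 = 1290
Net migration: 0–19 + 95 → 149; 40+ − 80 → 1210
End of period: [149, 358, 1210]
Scenario B total after 3 periods: 1717
Difference B − A = 1717 − 1559 = 158

158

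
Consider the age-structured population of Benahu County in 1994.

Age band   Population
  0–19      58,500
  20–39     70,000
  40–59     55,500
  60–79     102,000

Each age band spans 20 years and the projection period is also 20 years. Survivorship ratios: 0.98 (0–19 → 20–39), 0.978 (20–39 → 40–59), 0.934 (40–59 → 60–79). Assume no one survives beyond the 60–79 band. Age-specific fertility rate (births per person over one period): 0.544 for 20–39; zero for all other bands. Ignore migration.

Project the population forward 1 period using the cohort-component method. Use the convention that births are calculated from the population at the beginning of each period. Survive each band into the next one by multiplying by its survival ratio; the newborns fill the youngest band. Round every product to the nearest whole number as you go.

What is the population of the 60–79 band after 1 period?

Period 1.
Births: 70000 × 0.544 = 38080
20–39: 58500 × 0.98 = 57330
40–59: 70000 × 0.978 = 68460
60–79: 55500 × 0.934 = 51837
End of period: [38080, 57330, 68460, 51837]

51837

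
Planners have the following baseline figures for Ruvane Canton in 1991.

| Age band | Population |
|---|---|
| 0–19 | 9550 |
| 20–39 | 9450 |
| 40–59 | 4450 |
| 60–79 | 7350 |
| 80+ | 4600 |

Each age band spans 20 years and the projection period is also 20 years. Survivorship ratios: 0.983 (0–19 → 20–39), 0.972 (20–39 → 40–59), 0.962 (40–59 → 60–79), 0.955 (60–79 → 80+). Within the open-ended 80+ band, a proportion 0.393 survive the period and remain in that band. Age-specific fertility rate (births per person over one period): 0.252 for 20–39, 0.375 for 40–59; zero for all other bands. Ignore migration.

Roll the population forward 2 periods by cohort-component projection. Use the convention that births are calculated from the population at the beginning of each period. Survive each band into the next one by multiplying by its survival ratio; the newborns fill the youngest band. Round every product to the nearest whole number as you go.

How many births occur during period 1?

Let group 1 be 0–19 through group 5 = 80+.
Period 1:
Births: 9450 × 0.252 = 2381 ; 4450 × 0.375 = 1669 — total 4050
Group 2: 9550 × 0.983 = 9388
Group 3: 9450 × 0.972 = 9185
Group 4: 4450 × 0.962 = 4281
Group 5: 7350 × 0.955 + 4600 × 0.393 = 7019 + 1808 = 8827
Population now: 0–19=4050, 20–39=9388, 40–59=9185, 60–79=4281, 80+=8827

4050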